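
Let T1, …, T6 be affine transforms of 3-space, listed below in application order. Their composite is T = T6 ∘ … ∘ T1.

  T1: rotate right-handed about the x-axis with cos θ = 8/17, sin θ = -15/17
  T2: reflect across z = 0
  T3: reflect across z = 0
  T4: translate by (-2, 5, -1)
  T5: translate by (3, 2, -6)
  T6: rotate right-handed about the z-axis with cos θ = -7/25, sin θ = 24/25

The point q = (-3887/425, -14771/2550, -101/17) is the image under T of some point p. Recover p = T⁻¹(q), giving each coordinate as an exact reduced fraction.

T1 = [1 0 0 0; 0 8/17 15/17 0; 0 -15/17 8/17 0; 0 0 0 1]
T2·T1 = [1 0 0 0; 0 8/17 15/17 0; 0 15/17 -8/17 0; 0 0 0 1]
T3·…·T1 = [1 0 0 0; 0 8/17 15/17 0; 0 -15/17 8/17 0; 0 0 0 1]
T4·…·T1 = [1 0 0 -2; 0 8/17 15/17 5; 0 -15/17 8/17 -1; 0 0 0 1]
T5·…·T1 = [1 0 0 1; 0 8/17 15/17 7; 0 -15/17 8/17 -7; 0 0 0 1]
T6·…·T1 = [-7/25 -192/425 -72/85 -7; 24/25 -56/425 -21/85 -1; 0 -15/17 8/17 -7; 0 0 0 1]
det M = 1; M⁻¹ = [-7/25 24/25 0 -1; -192/425 -56/425 -15/17 -161/17; -72/85 -21/85 8/17 -49/17; 0 0 0 1]
M⁻¹ · (-3887/425, -14771/2550, -101/17)ᵀ = (-4, 2/3, 7/2)ᵀ

p = (-4, 2/3, 7/2)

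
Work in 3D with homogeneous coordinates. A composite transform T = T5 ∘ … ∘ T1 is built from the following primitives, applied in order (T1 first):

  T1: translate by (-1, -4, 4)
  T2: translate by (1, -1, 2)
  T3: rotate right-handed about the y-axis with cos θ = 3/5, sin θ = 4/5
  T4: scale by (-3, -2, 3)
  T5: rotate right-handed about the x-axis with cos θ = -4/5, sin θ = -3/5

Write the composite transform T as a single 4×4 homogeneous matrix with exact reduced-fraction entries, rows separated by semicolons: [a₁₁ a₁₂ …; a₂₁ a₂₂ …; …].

T1 = [1 0 0 -1; 0 1 0 -4; 0 0 1 4; 0 0 0 1]
T2·T1 = [1 0 0 0; 0 1 0 -5; 0 0 1 6; 0 0 0 1]
T3·…·T1 = [3/5 0 4/5 24/5; 0 1 0 -5; -4/5 0 3/5 18/5; 0 0 0 1]
T4·…·T1 = [-9/5 0 -12/5 -72/5; 0 -2 0 10; -12/5 0 9/5 54/5; 0 0 0 1]
T5·…·T1 = [-9/5 0 -12/5 -72/5; -36/25 8/5 27/25 -38/25; 48/25 6/5 -36/25 -366/25; 0 0 0 1]

T = [-9/5 0 -12/5 -72/5; -36/25 8/5 27/25 -38/25; 48/25 6/5 -36/25 -366/25; 0 0 0 1]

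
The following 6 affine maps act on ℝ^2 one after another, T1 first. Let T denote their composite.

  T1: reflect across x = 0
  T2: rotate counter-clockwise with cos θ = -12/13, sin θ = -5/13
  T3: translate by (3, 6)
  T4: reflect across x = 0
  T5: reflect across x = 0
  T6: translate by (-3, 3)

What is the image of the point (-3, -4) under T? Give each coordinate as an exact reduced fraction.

T1 reflect across x = 0: (-3, -4) → (3, -4)
T2 rotate counter-clockwise with cos θ = -12/13, sin θ = -5/13: (3, -4) → (-56/13, 33/13)
T3 translate by (3, 6): (-56/13, 33/13) → (-17/13, 111/13)
T4 reflect across x = 0: (-17/13, 111/13) → (17/13, 111/13)
T5 reflect across x = 0: (17/13, 111/13) → (-17/13, 111/13)
T6 translate by (-3, 3): (-17/13, 111/13) → (-56/13, 150/13)

T(p) = (-56/13, 150/13)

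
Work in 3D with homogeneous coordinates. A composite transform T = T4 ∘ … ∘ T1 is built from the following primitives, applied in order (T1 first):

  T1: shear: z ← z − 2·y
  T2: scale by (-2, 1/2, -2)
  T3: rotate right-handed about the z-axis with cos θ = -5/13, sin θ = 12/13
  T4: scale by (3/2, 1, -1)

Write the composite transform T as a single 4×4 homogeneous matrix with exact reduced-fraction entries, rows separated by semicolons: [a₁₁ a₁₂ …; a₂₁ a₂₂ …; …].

T = [15/13 -9/13 0 0; -24/13 -5/26 0 0; 0 -4 2 0; 0 0 0 1]

T1 = [1 0 0 0; 0 1 0 0; 0 -2 1 0; 0 0 0 1]
T2·T1 = [-2 0 0 0; 0 1/2 0 0; 0 4 -2 0; 0 0 0 1]
T3·…·T1 = [10/13 -6/13 0 0; -24/13 -5/26 0 0; 0 4 -2 0; 0 0 0 1]
T4·…·T1 = [15/13 -9/13 0 0; -24/13 -5/26 0 0; 0 -4 2 0; 0 0 0 1]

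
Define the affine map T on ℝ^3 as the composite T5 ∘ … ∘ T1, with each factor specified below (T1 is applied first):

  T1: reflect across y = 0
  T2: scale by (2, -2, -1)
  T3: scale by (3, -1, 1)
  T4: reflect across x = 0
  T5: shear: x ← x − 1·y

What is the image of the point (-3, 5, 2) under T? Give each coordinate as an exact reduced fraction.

T(p) = (28, -10, -2)

T1 reflect across y = 0: (-3, 5, 2) → (-3, -5, 2)
T2 scale by (2, -2, -1): (-3, -5, 2) → (-6, 10, -2)
T3 scale by (3, -1, 1): (-6, 10, -2) → (-18, -10, -2)
T4 reflect across x = 0: (-18, -10, -2) → (18, -10, -2)
T5 shear: x ← x − 1·y: (18, -10, -2) → (28, -10, -2)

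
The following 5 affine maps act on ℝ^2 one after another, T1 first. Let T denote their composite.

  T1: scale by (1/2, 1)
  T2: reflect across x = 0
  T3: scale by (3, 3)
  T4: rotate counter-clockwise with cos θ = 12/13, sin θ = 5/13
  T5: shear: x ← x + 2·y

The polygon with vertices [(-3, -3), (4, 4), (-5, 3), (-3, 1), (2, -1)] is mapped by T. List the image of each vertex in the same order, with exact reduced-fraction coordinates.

image vertices: (-72/13, -171/26), (96/13, 114/13), (336/13, 291/26), (12, 9/2), (-123/13, -51/13)

T1 scale by (1/2, 1): (-3, -3) → (-3/2, -3); (4, 4) → (2, 4); (-5, 3) → (-5/2, 3); (-3, 1) → (-3/2, 1); (2, -1) → (1, -1)
T2 reflect across x = 0: (-3/2, -3) → (3/2, -3); (2, 4) → (-2, 4); (-5/2, 3) → (5/2, 3); (-3/2, 1) → (3/2, 1); (1, -1) → (-1, -1)
T3 scale by (3, 3): (3/2, -3) → (9/2, -9); (-2, 4) → (-6, 12); (5/2, 3) → (15/2, 9); (3/2, 1) → (9/2, 3); (-1, -1) → (-3, -3)
T4 rotate counter-clockwise with cos θ = 12/13, sin θ = 5/13: (9/2, -9) → (99/13, -171/26); (-6, 12) → (-132/13, 114/13); (15/2, 9) → (45/13, 291/26); (9/2, 3) → (3, 9/2); (-3, -3) → (-21/13, -51/13)
T5 shear: x ← x + 2·y: (99/13, -171/26) → (-72/13, -171/26); (-132/13, 114/13) → (96/13, 114/13); (45/13, 291/26) → (336/13, 291/26); (3, 9/2) → (12, 9/2); (-21/13, -51/13) → (-123/13, -51/13)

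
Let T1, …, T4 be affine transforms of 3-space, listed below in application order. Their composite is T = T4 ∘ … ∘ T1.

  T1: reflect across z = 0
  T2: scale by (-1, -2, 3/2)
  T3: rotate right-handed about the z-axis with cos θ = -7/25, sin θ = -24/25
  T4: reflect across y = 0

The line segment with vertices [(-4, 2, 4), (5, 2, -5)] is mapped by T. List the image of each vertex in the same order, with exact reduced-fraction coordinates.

T1 reflect across z = 0: (-4, 2, 4) → (-4, 2, -4); (5, 2, -5) → (5, 2, 5)
T2 scale by (-1, -2, 3/2): (-4, 2, -4) → (4, -4, -6); (5, 2, 5) → (-5, -4, 15/2)
T3 rotate right-handed about the z-axis with cos θ = -7/25, sin θ = -24/25: (4, -4, -6) → (-124/25, -68/25, -6); (-5, -4, 15/2) → (-61/25, 148/25, 15/2)
T4 reflect across y = 0: (-124/25, -68/25, -6) → (-124/25, 68/25, -6); (-61/25, 148/25, 15/2) → (-61/25, -148/25, 15/2)

image vertices: (-124/25, 68/25, -6), (-61/25, -148/25, 15/2)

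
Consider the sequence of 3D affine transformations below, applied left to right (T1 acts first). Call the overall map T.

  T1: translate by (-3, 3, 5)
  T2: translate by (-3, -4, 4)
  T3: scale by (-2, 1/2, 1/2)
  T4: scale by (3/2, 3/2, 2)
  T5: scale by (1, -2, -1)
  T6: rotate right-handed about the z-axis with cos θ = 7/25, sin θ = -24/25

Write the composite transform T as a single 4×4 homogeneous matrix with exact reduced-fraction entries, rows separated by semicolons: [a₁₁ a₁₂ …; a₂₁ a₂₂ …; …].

T1 = [1 0 0 -3; 0 1 0 3; 0 0 1 5; 0 0 0 1]
T2·T1 = [1 0 0 -6; 0 1 0 -1; 0 0 1 9; 0 0 0 1]
T3·…·T1 = [-2 0 0 12; 0 1/2 0 -1/2; 0 0 1/2 9/2; 0 0 0 1]
T4·…·T1 = [-3 0 0 18; 0 3/4 0 -3/4; 0 0 1 9; 0 0 0 1]
T5·…·T1 = [-3 0 0 18; 0 -3/2 0 3/2; 0 0 -1 -9; 0 0 0 1]
T6·…·T1 = [-21/25 -36/25 0 162/25; 72/25 -21/50 0 -843/50; 0 0 -1 -9; 0 0 0 1]

T = [-21/25 -36/25 0 162/25; 72/25 -21/50 0 -843/50; 0 0 -1 -9; 0 0 0 1]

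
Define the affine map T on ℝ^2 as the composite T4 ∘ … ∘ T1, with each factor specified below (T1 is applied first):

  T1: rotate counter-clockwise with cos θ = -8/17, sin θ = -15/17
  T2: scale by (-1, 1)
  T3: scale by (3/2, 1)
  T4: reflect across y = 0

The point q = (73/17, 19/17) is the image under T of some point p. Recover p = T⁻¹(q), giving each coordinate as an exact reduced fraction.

p = (7/3, -2)

T1 = [-8/17 15/17 0; -15/17 -8/17 0; 0 0 1]
T2·T1 = [8/17 -15/17 0; -15/17 -8/17 0; 0 0 1]
T3·…·T1 = [12/17 -45/34 0; -15/17 -8/17 0; 0 0 1]
T4·…·T1 = [12/17 -45/34 0; 15/17 8/17 0; 0 0 1]
det M = 3/2; M⁻¹ = [16/51 15/17 0; -10/17 8/17 0; 0 0 1]
M⁻¹ · (73/17, 19/17)ᵀ = (7/3, -2)ᵀ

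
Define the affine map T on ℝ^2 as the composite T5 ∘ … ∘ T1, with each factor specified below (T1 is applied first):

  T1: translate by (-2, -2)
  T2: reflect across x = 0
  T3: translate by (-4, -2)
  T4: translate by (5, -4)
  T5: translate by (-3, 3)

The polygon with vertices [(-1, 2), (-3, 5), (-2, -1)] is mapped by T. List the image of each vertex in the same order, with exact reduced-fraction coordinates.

image vertices: (1, -3), (3, 0), (2, -6)

T1 translate by (-2, -2): (-1, 2) → (-3, 0); (-3, 5) → (-5, 3); (-2, -1) → (-4, -3)
T2 reflect across x = 0: (-3, 0) → (3, 0); (-5, 3) → (5, 3); (-4, -3) → (4, -3)
T3 translate by (-4, -2): (3, 0) → (-1, -2); (5, 3) → (1, 1); (4, -3) → (0, -5)
T4 translate by (5, -4): (-1, -2) → (4, -6); (1, 1) → (6, -3); (0, -5) → (5, -9)
T5 translate by (-3, 3): (4, -6) → (1, -3); (6, -3) → (3, 0); (5, -9) → (2, -6)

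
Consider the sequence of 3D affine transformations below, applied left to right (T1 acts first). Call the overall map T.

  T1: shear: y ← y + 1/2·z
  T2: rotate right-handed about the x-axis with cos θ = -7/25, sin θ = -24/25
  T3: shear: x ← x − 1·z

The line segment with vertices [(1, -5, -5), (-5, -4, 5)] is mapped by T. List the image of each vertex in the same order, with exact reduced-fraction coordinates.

T1 shear: y ← y + 1/2·z: (1, -5, -5) → (1, -15/2, -5); (-5, -4, 5) → (-5, -3/2, 5)
T2 rotate right-handed about the x-axis with cos θ = -7/25, sin θ = -24/25: (1, -15/2, -5) → (1, -27/10, 43/5); (-5, -3/2, 5) → (-5, 261/50, 1/25)
T3 shear: x ← x − 1·z: (1, -27/10, 43/5) → (-38/5, -27/10, 43/5); (-5, 261/50, 1/25) → (-126/25, 261/50, 1/25)

image vertices: (-38/5, -27/10, 43/5), (-126/25, 261/50, 1/25)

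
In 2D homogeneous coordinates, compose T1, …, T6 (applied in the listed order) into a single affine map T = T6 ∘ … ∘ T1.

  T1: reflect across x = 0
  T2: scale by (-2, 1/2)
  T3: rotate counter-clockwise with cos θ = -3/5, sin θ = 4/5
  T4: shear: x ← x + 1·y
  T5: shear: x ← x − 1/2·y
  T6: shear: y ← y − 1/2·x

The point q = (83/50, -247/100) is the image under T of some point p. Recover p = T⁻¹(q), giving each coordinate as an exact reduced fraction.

T1 = [-1 0 0; 0 1 0; 0 0 1]
T2·T1 = [2 0 0; 0 1/2 0; 0 0 1]
T3·…·T1 = [-6/5 -2/5 0; 8/5 -3/10 0; 0 0 1]
T4·…·T1 = [2/5 -7/10 0; 8/5 -3/10 0; 0 0 1]
T5·…·T1 = [-2/5 -11/20 0; 8/5 -3/10 0; 0 0 1]
T6·…·T1 = [-2/5 -11/20 0; 9/5 -1/40 0; 0 0 1]
det M = 1; M⁻¹ = [-1/40 11/20 0; -9/5 -2/5 0; 0 0 1]
M⁻¹ · (83/50, -247/100)ᵀ = (-7/5, -2)ᵀ

p = (-7/5, -2)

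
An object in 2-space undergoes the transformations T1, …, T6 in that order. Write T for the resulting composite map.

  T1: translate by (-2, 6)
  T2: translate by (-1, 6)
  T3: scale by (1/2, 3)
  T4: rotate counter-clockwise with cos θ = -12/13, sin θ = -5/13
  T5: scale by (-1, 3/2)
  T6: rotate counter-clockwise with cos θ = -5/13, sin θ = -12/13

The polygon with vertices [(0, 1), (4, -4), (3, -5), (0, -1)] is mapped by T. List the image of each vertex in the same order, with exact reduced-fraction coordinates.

T1 translate by (-2, 6): (0, 1) → (-2, 7); (4, -4) → (2, 2); (3, -5) → (1, 1); (0, -1) → (-2, 5)
T2 translate by (-1, 6): (-2, 7) → (-3, 13); (2, 2) → (1, 8); (1, 1) → (0, 7); (-2, 5) → (-3, 11)
T3 scale by (1/2, 3): (-3, 13) → (-3/2, 39); (1, 8) → (1/2, 24); (0, 7) → (0, 21); (-3, 11) → (-3/2, 33)
T4 rotate counter-clockwise with cos θ = -12/13, sin θ = -5/13: (-3/2, 39) → (213/13, -921/26); (1/2, 24) → (114/13, -581/26); (0, 21) → (105/13, -252/13); (-3/2, 33) → (183/13, -777/26)
T5 scale by (-1, 3/2): (213/13, -921/26) → (-213/13, -2763/52); (114/13, -581/26) → (-114/13, -1743/52); (105/13, -252/13) → (-105/13, -378/13); (183/13, -777/26) → (-183/13, -2331/52)
T6 rotate counter-clockwise with cos θ = -5/13, sin θ = -12/13: (-213/13, -2763/52) → (-7224/169, 24039/676); (-114/13, -1743/52) → (-4659/169, 14187/676); (-105/13, -378/13) → (-4011/169, 3150/169); (-183/13, -2331/52) → (-6078/169, 20439/676)

image vertices: (-7224/169, 24039/676), (-4659/169, 14187/676), (-4011/169, 3150/169), (-6078/169, 20439/676)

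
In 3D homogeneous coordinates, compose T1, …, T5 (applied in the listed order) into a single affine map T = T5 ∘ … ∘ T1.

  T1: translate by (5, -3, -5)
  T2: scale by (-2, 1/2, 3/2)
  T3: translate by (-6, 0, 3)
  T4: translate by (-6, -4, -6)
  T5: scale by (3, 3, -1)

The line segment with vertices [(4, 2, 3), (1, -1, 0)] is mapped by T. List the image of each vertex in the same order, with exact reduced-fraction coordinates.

T1 translate by (5, -3, -5): (4, 2, 3) → (9, -1, -2); (1, -1, 0) → (6, -4, -5)
T2 scale by (-2, 1/2, 3/2): (9, -1, -2) → (-18, -1/2, -3); (6, -4, -5) → (-12, -2, -15/2)
T3 translate by (-6, 0, 3): (-18, -1/2, -3) → (-24, -1/2, 0); (-12, -2, -15/2) → (-18, -2, -9/2)
T4 translate by (-6, -4, -6): (-24, -1/2, 0) → (-30, -9/2, -6); (-18, -2, -9/2) → (-24, -6, -21/2)
T5 scale by (3, 3, -1): (-30, -9/2, -6) → (-90, -27/2, 6); (-24, -6, -21/2) → (-72, -18, 21/2)

image vertices: (-90, -27/2, 6), (-72, -18, 21/2)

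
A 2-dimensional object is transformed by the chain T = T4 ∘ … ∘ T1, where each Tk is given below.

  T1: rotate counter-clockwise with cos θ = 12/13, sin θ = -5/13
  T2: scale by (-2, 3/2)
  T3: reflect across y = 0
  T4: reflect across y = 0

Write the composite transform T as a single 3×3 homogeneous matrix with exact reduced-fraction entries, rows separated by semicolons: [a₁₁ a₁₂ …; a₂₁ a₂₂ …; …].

T1 = [12/13 5/13 0; -5/13 12/13 0; 0 0 1]
T2·T1 = [-24/13 -10/13 0; -15/26 18/13 0; 0 0 1]
T3·…·T1 = [-24/13 -10/13 0; 15/26 -18/13 0; 0 0 1]
T4·…·T1 = [-24/13 -10/13 0; -15/26 18/13 0; 0 0 1]

T = [-24/13 -10/13 0; -15/26 18/13 0; 0 0 1]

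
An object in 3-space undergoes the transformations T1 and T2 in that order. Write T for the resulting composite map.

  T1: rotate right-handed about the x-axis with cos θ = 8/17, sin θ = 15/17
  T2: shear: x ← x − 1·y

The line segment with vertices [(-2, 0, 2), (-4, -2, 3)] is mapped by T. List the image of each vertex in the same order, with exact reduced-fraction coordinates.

T1 rotate right-handed about the x-axis with cos θ = 8/17, sin θ = 15/17: (-2, 0, 2) → (-2, -30/17, 16/17); (-4, -2, 3) → (-4, -61/17, -6/17)
T2 shear: x ← x − 1·y: (-2, -30/17, 16/17) → (-4/17, -30/17, 16/17); (-4, -61/17, -6/17) → (-7/17, -61/17, -6/17)

image vertices: (-4/17, -30/17, 16/17), (-7/17, -61/17, -6/17)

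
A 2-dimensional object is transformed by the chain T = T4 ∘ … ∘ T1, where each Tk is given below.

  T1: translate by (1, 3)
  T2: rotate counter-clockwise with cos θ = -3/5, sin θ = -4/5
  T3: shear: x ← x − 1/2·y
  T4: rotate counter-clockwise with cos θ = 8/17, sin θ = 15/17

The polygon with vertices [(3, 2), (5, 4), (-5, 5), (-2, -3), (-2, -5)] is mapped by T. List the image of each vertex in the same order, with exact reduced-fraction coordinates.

image vertices: (653/85, 209/170), (11, 3/2), (504/85, 656/85), (-52/85, 47/85), (-46/17, -14/17)

T1 translate by (1, 3): (3, 2) → (4, 5); (5, 4) → (6, 7); (-5, 5) → (-4, 8); (-2, -3) → (-1, 0); (-2, -5) → (-1, -2)
T2 rotate counter-clockwise with cos θ = -3/5, sin θ = -4/5: (4, 5) → (8/5, -31/5); (6, 7) → (2, -9); (-4, 8) → (44/5, -8/5); (-1, 0) → (3/5, 4/5); (-1, -2) → (-1, 2)
T3 shear: x ← x − 1/2·y: (8/5, -31/5) → (47/10, -31/5); (2, -9) → (13/2, -9); (44/5, -8/5) → (48/5, -8/5); (3/5, 4/5) → (1/5, 4/5); (-1, 2) → (-2, 2)
T4 rotate counter-clockwise with cos θ = 8/17, sin θ = 15/17: (47/10, -31/5) → (653/85, 209/170); (13/2, -9) → (11, 3/2); (48/5, -8/5) → (504/85, 656/85); (1/5, 4/5) → (-52/85, 47/85); (-2, 2) → (-46/17, -14/17)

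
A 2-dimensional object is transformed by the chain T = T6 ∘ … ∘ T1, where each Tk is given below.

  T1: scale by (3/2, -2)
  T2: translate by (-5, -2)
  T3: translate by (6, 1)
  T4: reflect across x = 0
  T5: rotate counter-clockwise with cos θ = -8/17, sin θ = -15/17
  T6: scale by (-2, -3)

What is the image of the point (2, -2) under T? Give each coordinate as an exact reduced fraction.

T1 scale by (3/2, -2): (2, -2) → (3, 4)
T2 translate by (-5, -2): (3, 4) → (-2, 2)
T3 translate by (6, 1): (-2, 2) → (4, 3)
T4 reflect across x = 0: (4, 3) → (-4, 3)
T5 rotate counter-clockwise with cos θ = -8/17, sin θ = -15/17: (-4, 3) → (77/17, 36/17)
T6 scale by (-2, -3): (77/17, 36/17) → (-154/17, -108/17)

T(p) = (-154/17, -108/17)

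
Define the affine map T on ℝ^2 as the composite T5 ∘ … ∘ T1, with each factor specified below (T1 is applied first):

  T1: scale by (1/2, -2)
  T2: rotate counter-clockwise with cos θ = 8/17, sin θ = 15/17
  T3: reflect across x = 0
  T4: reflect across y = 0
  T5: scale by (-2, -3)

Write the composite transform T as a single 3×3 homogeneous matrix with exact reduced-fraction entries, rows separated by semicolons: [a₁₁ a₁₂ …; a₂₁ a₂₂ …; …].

T1 = [1/2 0 0; 0 -2 0; 0 0 1]
T2·T1 = [4/17 30/17 0; 15/34 -16/17 0; 0 0 1]
T3·…·T1 = [-4/17 -30/17 0; 15/34 -16/17 0; 0 0 1]
T4·…·T1 = [-4/17 -30/17 0; -15/34 16/17 0; 0 0 1]
T5·…·T1 = [8/17 60/17 0; 45/34 -48/17 0; 0 0 1]

T = [8/17 60/17 0; 45/34 -48/17 0; 0 0 1]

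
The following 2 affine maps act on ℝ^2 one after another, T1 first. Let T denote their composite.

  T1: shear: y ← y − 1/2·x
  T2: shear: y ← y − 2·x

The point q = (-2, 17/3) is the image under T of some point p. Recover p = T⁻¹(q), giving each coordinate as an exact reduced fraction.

T1 = [1 0 0; -1/2 1 0; 0 0 1]
T2·T1 = [1 0 0; -5/2 1 0; 0 0 1]
det M = 1; M⁻¹ = [1 0 0; 5/2 1 0; 0 0 1]
M⁻¹ · (-2, 17/3)ᵀ = (-2, 2/3)ᵀ

p = (-2, 2/3)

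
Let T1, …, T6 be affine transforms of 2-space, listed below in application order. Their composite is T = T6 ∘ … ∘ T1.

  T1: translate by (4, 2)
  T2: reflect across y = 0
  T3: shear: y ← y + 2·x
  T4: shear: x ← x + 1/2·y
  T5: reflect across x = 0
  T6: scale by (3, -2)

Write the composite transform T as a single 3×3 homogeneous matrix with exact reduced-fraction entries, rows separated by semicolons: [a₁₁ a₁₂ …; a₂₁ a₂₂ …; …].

T = [-6 3/2 -21; -4 2 -12; 0 0 1]

T1 = [1 0 4; 0 1 2; 0 0 1]
T2·T1 = [1 0 4; 0 -1 -2; 0 0 1]
T3·…·T1 = [1 0 4; 2 -1 6; 0 0 1]
T4·…·T1 = [2 -1/2 7; 2 -1 6; 0 0 1]
T5·…·T1 = [-2 1/2 -7; 2 -1 6; 0 0 1]
T6·…·T1 = [-6 3/2 -21; -4 2 -12; 0 0 1]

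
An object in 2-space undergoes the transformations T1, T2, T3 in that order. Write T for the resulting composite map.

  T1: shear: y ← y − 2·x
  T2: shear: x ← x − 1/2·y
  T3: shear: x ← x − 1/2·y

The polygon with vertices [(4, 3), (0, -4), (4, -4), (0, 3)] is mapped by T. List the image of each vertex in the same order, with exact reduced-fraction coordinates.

T1 shear: y ← y − 2·x: (4, 3) → (4, -5); (0, -4) → (0, -4); (4, -4) → (4, -12); (0, 3) → (0, 3)
T2 shear: x ← x − 1/2·y: (4, -5) → (13/2, -5); (0, -4) → (2, -4); (4, -12) → (10, -12); (0, 3) → (-3/2, 3)
T3 shear: x ← x − 1/2·y: (13/2, -5) → (9, -5); (2, -4) → (4, -4); (10, -12) → (16, -12); (-3/2, 3) → (-3, 3)

image vertices: (9, -5), (4, -4), (16, -12), (-3, 3)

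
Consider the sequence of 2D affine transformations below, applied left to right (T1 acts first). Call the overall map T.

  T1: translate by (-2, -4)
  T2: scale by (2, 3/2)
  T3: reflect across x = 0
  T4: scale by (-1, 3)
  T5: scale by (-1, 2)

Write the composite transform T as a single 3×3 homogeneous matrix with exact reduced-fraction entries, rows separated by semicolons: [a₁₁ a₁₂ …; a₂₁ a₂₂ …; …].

T = [-2 0 4; 0 9 -36; 0 0 1]

T1 = [1 0 -2; 0 1 -4; 0 0 1]
T2·T1 = [2 0 -4; 0 3/2 -6; 0 0 1]
T3·…·T1 = [-2 0 4; 0 3/2 -6; 0 0 1]
T4·…·T1 = [2 0 -4; 0 9/2 -18; 0 0 1]
T5·…·T1 = [-2 0 4; 0 9 -36; 0 0 1]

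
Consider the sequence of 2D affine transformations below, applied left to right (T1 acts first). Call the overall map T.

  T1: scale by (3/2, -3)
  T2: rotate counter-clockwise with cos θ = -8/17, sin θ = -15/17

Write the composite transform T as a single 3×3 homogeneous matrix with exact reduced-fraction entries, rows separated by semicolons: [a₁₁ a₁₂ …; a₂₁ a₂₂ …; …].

T = [-12/17 -45/17 0; -45/34 24/17 0; 0 0 1]

T1 = [3/2 0 0; 0 -3 0; 0 0 1]
T2·T1 = [-12/17 -45/17 0; -45/34 24/17 0; 0 0 1]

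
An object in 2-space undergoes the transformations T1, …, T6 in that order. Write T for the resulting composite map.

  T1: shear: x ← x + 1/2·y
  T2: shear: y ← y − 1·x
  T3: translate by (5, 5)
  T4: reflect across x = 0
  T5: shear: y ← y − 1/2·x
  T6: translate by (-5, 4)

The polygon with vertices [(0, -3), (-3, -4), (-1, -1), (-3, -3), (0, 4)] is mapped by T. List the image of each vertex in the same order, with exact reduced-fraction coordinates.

T1 shear: x ← x + 1/2·y: (0, -3) → (-3/2, -3); (-3, -4) → (-5, -4); (-1, -1) → (-3/2, -1); (-3, -3) → (-9/2, -3); (0, 4) → (2, 4)
T2 shear: y ← y − 1·x: (-3/2, -3) → (-3/2, -3/2); (-5, -4) → (-5, 1); (-3/2, -1) → (-3/2, 1/2); (-9/2, -3) → (-9/2, 3/2); (2, 4) → (2, 2)
T3 translate by (5, 5): (-3/2, -3/2) → (7/2, 7/2); (-5, 1) → (0, 6); (-3/2, 1/2) → (7/2, 11/2); (-9/2, 3/2) → (1/2, 13/2); (2, 2) → (7, 7)
T4 reflect across x = 0: (7/2, 7/2) → (-7/2, 7/2); (0, 6) → (0, 6); (7/2, 11/2) → (-7/2, 11/2); (1/2, 13/2) → (-1/2, 13/2); (7, 7) → (-7, 7)
T5 shear: y ← y − 1/2·x: (-7/2, 7/2) → (-7/2, 21/4); (0, 6) → (0, 6); (-7/2, 11/2) → (-7/2, 29/4); (-1/2, 13/2) → (-1/2, 27/4); (-7, 7) → (-7, 21/2)
T6 translate by (-5, 4): (-7/2, 21/4) → (-17/2, 37/4); (0, 6) → (-5, 10); (-7/2, 29/4) → (-17/2, 45/4); (-1/2, 27/4) → (-11/2, 43/4); (-7, 21/2) → (-12, 29/2)

image vertices: (-17/2, 37/4), (-5, 10), (-17/2, 45/4), (-11/2, 43/4), (-12, 29/2)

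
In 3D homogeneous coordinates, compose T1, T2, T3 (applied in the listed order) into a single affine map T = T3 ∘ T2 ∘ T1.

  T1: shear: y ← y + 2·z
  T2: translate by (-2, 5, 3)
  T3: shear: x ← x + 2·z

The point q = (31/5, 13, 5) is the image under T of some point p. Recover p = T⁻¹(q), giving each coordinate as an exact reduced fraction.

T1 = [1 0 0 0; 0 1 2 0; 0 0 1 0; 0 0 0 1]
T2·T1 = [1 0 0 -2; 0 1 2 5; 0 0 1 3; 0 0 0 1]
T3·…·T1 = [1 0 2 4; 0 1 2 5; 0 0 1 3; 0 0 0 1]
det M = 1; M⁻¹ = [1 0 -2 2; 0 1 -2 1; 0 0 1 -3; 0 0 0 1]
M⁻¹ · (31/5, 13, 5)ᵀ = (-9/5, 4, 2)ᵀ

p = (-9/5, 4, 2)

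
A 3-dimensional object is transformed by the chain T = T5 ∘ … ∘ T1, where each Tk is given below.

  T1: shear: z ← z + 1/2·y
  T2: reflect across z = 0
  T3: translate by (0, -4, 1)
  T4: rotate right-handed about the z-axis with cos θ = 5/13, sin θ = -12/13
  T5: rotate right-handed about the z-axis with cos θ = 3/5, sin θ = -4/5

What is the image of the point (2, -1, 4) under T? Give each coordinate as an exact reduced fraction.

T(p) = (-346/65, 53/65, -5/2)

T1 shear: z ← z + 1/2·y: (2, -1, 4) → (2, -1, 7/2)
T2 reflect across z = 0: (2, -1, 7/2) → (2, -1, -7/2)
T3 translate by (0, -4, 1): (2, -1, -7/2) → (2, -5, -5/2)
T4 rotate right-handed about the z-axis with cos θ = 5/13, sin θ = -12/13: (2, -5, -5/2) → (-50/13, -49/13, -5/2)
T5 rotate right-handed about the z-axis with cos θ = 3/5, sin θ = -4/5: (-50/13, -49/13, -5/2) → (-346/65, 53/65, -5/2)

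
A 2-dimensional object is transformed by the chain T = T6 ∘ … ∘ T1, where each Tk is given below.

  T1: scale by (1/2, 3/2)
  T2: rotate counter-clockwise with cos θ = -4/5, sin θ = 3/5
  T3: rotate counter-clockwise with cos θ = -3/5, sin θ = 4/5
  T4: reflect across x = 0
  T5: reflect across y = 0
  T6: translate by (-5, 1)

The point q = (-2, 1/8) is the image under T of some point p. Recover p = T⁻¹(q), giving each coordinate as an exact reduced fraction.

p = (-7/4, -2)

T1 = [1/2 0 0; 0 3/2 0; 0 0 1]
T2·T1 = [-2/5 -9/10 0; 3/10 -6/5 0; 0 0 1]
T3·…·T1 = [0 3/2 0; -1/2 0 0; 0 0 1]
T4·…·T1 = [0 -3/2 0; -1/2 0 0; 0 0 1]
T5·…·T1 = [0 -3/2 0; 1/2 0 0; 0 0 1]
T6·…·T1 = [0 -3/2 -5; 1/2 0 1; 0 0 1]
det M = 3/4; M⁻¹ = [0 2 -2; -2/3 0 -10/3; 0 0 1]
M⁻¹ · (-2, 1/8)ᵀ = (-7/4, -2)ᵀ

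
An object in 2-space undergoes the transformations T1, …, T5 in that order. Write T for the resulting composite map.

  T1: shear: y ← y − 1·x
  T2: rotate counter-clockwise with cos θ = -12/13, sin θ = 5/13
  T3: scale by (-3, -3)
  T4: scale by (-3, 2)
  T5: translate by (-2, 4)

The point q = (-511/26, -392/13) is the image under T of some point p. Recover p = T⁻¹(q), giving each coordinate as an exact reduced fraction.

T1 = [1 0 0; -1 1 0; 0 0 1]
T2·T1 = [-7/13 -5/13 0; 17/13 -12/13 0; 0 0 1]
T3·…·T1 = [21/13 15/13 0; -51/13 36/13 0; 0 0 1]
T4·…·T1 = [-63/13 -45/13 0; -102/13 72/13 0; 0 0 1]
T5·…·T1 = [-63/13 -45/13 -2; -102/13 72/13 4; 0 0 1]
det M = -54; M⁻¹ = [-4/39 -5/78 2/39; -17/117 7/78 -76/117; 0 0 1]
M⁻¹ · (-511/26, -392/13)ᵀ = (4, -1/2)ᵀ

p = (4, -1/2)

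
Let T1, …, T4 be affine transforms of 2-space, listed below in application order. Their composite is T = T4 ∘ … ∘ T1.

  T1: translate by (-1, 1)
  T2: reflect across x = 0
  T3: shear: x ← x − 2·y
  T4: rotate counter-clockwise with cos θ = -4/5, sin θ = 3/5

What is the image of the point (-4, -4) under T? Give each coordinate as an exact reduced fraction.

T(p) = (-7, 9)

T1 translate by (-1, 1): (-4, -4) → (-5, -3)
T2 reflect across x = 0: (-5, -3) → (5, -3)
T3 shear: x ← x − 2·y: (5, -3) → (11, -3)
T4 rotate counter-clockwise with cos θ = -4/5, sin θ = 3/5: (11, -3) → (-7, 9)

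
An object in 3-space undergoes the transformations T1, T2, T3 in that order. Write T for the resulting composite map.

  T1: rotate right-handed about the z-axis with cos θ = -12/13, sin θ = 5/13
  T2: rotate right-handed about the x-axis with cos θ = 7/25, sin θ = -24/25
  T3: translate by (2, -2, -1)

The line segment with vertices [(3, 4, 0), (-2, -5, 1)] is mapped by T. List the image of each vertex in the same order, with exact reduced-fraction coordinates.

image vertices: (-30/13, -881/325, 467/325), (75/13, 12/325, -1434/325)

T1 rotate right-handed about the z-axis with cos θ = -12/13, sin θ = 5/13: (3, 4, 0) → (-56/13, -33/13, 0); (-2, -5, 1) → (49/13, 50/13, 1)
T2 rotate right-handed about the x-axis with cos θ = 7/25, sin θ = -24/25: (-56/13, -33/13, 0) → (-56/13, -231/325, 792/325); (49/13, 50/13, 1) → (49/13, 662/325, -1109/325)
T3 translate by (2, -2, -1): (-56/13, -231/325, 792/325) → (-30/13, -881/325, 467/325); (49/13, 662/325, -1109/325) → (75/13, 12/325, -1434/325)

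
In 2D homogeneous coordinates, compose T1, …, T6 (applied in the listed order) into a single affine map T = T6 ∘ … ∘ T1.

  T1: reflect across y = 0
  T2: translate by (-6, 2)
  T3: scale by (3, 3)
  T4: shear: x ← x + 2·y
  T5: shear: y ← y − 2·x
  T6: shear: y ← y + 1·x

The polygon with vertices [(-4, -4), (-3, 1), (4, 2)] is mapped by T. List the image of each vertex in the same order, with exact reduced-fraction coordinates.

T1 reflect across y = 0: (-4, -4) → (-4, 4); (-3, 1) → (-3, -1); (4, 2) → (4, -2)
T2 translate by (-6, 2): (-4, 4) → (-10, 6); (-3, -1) → (-9, 1); (4, -2) → (-2, 0)
T3 scale by (3, 3): (-10, 6) → (-30, 18); (-9, 1) → (-27, 3); (-2, 0) → (-6, 0)
T4 shear: x ← x + 2·y: (-30, 18) → (6, 18); (-27, 3) → (-21, 3); (-6, 0) → (-6, 0)
T5 shear: y ← y − 2·x: (6, 18) → (6, 6); (-21, 3) → (-21, 45); (-6, 0) → (-6, 12)
T6 shear: y ← y + 1·x: (6, 6) → (6, 12); (-21, 45) → (-21, 24); (-6, 12) → (-6, 6)

image vertices: (6, 12), (-21, 24), (-6, 6)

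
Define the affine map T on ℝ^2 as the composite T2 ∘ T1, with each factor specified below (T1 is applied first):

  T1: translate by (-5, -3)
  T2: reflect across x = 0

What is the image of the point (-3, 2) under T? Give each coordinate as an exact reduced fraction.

T1 translate by (-5, -3): (-3, 2) → (-8, -1)
T2 reflect across x = 0: (-8, -1) → (8, -1)

T(p) = (8, -1)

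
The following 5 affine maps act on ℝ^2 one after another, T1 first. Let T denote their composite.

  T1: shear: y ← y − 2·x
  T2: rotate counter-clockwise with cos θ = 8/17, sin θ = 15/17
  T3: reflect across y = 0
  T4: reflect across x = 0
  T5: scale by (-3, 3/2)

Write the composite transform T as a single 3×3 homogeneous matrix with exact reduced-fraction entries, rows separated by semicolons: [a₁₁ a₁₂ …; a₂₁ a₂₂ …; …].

T = [114/17 -45/17 0; 3/34 -12/17 0; 0 0 1]

T1 = [1 0 0; -2 1 0; 0 0 1]
T2·T1 = [38/17 -15/17 0; -1/17 8/17 0; 0 0 1]
T3·…·T1 = [38/17 -15/17 0; 1/17 -8/17 0; 0 0 1]
T4·…·T1 = [-38/17 15/17 0; 1/17 -8/17 0; 0 0 1]
T5·…·T1 = [114/17 -45/17 0; 3/34 -12/17 0; 0 0 1]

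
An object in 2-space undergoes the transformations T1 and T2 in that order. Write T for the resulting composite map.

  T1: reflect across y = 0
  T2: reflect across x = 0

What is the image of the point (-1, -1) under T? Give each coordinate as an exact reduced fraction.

T1 reflect across y = 0: (-1, -1) → (-1, 1)
T2 reflect across x = 0: (-1, 1) → (1, 1)

T(p) = (1, 1)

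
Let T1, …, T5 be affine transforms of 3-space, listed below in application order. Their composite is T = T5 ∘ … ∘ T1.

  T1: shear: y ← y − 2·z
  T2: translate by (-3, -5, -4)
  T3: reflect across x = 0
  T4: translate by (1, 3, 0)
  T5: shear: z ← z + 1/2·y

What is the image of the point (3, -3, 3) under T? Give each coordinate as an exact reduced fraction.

T1 shear: y ← y − 2·z: (3, -3, 3) → (3, -9, 3)
T2 translate by (-3, -5, -4): (3, -9, 3) → (0, -14, -1)
T3 reflect across x = 0: (0, -14, -1) → (0, -14, -1)
T4 translate by (1, 3, 0): (0, -14, -1) → (1, -11, -1)
T5 shear: z ← z + 1/2·y: (1, -11, -1) → (1, -11, -13/2)

T(p) = (1, -11, -13/2)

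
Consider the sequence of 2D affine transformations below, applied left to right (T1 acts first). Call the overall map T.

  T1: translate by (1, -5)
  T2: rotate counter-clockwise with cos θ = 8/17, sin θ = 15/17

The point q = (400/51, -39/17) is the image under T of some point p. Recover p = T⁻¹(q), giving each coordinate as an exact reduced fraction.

p = (2/3, -3)

T1 = [1 0 1; 0 1 -5; 0 0 1]
T2·T1 = [8/17 -15/17 83/17; 15/17 8/17 -25/17; 0 0 1]
det M = 1; M⁻¹ = [8/17 15/17 -1; -15/17 8/17 5; 0 0 1]
M⁻¹ · (400/51, -39/17)ᵀ = (2/3, -3)ᵀ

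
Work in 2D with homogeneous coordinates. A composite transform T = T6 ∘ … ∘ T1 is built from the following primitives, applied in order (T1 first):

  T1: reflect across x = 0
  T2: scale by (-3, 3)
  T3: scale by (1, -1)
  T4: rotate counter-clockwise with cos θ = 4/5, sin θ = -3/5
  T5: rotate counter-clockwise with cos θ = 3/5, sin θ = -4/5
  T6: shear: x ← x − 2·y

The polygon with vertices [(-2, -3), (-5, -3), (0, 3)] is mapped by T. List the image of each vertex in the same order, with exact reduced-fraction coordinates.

T1 reflect across x = 0: (-2, -3) → (2, -3); (-5, -3) → (5, -3); (0, 3) → (0, 3)
T2 scale by (-3, 3): (2, -3) → (-6, -9); (5, -3) → (-15, -9); (0, 3) → (0, 9)
T3 scale by (1, -1): (-6, -9) → (-6, 9); (-15, -9) → (-15, 9); (0, 9) → (0, -9)
T4 rotate counter-clockwise with cos θ = 4/5, sin θ = -3/5: (-6, 9) → (3/5, 54/5); (-15, 9) → (-33/5, 81/5); (0, -9) → (-27/5, -36/5)
T5 rotate counter-clockwise with cos θ = 3/5, sin θ = -4/5: (3/5, 54/5) → (9, 6); (-33/5, 81/5) → (9, 15); (-27/5, -36/5) → (-9, 0)
T6 shear: x ← x − 2·y: (9, 6) → (-3, 6); (9, 15) → (-21, 15); (-9, 0) → (-9, 0)

image vertices: (-3, 6), (-21, 15), (-9, 0)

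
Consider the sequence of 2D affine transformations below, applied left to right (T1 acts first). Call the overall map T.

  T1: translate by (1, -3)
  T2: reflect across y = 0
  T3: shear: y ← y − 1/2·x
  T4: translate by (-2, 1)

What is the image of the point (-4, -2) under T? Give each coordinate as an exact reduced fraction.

T1 translate by (1, -3): (-4, -2) → (-3, -5)
T2 reflect across y = 0: (-3, -5) → (-3, 5)
T3 shear: y ← y − 1/2·x: (-3, 5) → (-3, 13/2)
T4 translate by (-2, 1): (-3, 13/2) → (-5, 15/2)

T(p) = (-5, 15/2)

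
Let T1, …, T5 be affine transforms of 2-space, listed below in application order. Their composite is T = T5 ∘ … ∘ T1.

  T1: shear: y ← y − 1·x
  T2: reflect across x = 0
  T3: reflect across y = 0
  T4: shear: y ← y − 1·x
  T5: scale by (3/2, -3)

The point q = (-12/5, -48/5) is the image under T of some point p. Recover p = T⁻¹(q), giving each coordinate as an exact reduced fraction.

T1 = [1 0 0; -1 1 0; 0 0 1]
T2·T1 = [-1 0 0; -1 1 0; 0 0 1]
T3·…·T1 = [-1 0 0; 1 -1 0; 0 0 1]
T4·…·T1 = [-1 0 0; 2 -1 0; 0 0 1]
T5·…·T1 = [-3/2 0 0; -6 3 0; 0 0 1]
det M = -9/2; M⁻¹ = [-2/3 0 0; -4/3 1/3 0; 0 0 1]
M⁻¹ · (-12/5, -48/5)ᵀ = (8/5, 0)ᵀ

p = (8/5, 0)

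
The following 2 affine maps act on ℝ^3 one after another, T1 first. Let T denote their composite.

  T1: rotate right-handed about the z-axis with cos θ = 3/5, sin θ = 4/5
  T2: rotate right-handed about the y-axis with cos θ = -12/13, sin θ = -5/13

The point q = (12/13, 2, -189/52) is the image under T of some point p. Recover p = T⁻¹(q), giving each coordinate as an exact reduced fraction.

T1 = [3/5 -4/5 0 0; 4/5 3/5 0 0; 0 0 1 0; 0 0 0 1]
T2·T1 = [-36/65 48/65 -5/13 0; 4/5 3/5 0 0; 3/13 -4/13 -12/13 0; 0 0 0 1]
det M = 1; M⁻¹ = [-36/65 4/5 3/13 0; 48/65 3/5 -4/13 0; -5/13 0 -12/13 0; 0 0 0 1]
M⁻¹ · (12/13, 2, -189/52)ᵀ = (1/4, 3, 3)ᵀ

p = (1/4, 3, 3)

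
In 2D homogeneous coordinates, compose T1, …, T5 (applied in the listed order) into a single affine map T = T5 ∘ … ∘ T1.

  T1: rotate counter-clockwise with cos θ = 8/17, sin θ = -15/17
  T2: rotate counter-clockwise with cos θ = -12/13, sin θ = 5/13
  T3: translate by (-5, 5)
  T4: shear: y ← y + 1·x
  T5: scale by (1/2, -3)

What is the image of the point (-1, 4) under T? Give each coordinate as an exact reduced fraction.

T(p) = (-982/221, 3489/221)

T1 rotate counter-clockwise with cos θ = 8/17, sin θ = -15/17: (-1, 4) → (52/17, 47/17)
T2 rotate counter-clockwise with cos θ = -12/13, sin θ = 5/13: (52/17, 47/17) → (-859/221, -304/221)
T3 translate by (-5, 5): (-859/221, -304/221) → (-1964/221, 801/221)
T4 shear: y ← y + 1·x: (-1964/221, 801/221) → (-1964/221, -1163/221)
T5 scale by (1/2, -3): (-1964/221, -1163/221) → (-982/221, 3489/221)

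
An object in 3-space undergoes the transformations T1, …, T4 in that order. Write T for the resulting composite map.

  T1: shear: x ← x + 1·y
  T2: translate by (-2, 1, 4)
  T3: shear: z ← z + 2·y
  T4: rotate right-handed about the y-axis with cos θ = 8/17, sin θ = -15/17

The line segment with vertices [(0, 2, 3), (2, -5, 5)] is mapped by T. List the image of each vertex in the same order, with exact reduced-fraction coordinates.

image vertices: (-195/17, 3, 104/17), (-55/17, -4, -67/17)

T1 shear: x ← x + 1·y: (0, 2, 3) → (2, 2, 3); (2, -5, 5) → (-3, -5, 5)
T2 translate by (-2, 1, 4): (2, 2, 3) → (0, 3, 7); (-3, -5, 5) → (-5, -4, 9)
T3 shear: z ← z + 2·y: (0, 3, 7) → (0, 3, 13); (-5, -4, 9) → (-5, -4, 1)
T4 rotate right-handed about the y-axis with cos θ = 8/17, sin θ = -15/17: (0, 3, 13) → (-195/17, 3, 104/17); (-5, -4, 1) → (-55/17, -4, -67/17)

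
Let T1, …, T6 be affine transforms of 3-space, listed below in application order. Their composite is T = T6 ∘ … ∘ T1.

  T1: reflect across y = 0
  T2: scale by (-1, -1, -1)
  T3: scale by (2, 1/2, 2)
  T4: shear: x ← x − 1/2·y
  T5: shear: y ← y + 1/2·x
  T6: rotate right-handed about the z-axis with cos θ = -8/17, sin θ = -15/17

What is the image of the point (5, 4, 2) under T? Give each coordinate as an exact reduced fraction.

T(p) = (71/34, 193/17, -4)

T1 reflect across y = 0: (5, 4, 2) → (5, -4, 2)
T2 scale by (-1, -1, -1): (5, -4, 2) → (-5, 4, -2)
T3 scale by (2, 1/2, 2): (-5, 4, -2) → (-10, 2, -4)
T4 shear: x ← x − 1/2·y: (-10, 2, -4) → (-11, 2, -4)
T5 shear: y ← y + 1/2·x: (-11, 2, -4) → (-11, -7/2, -4)
T6 rotate right-handed about the z-axis with cos θ = -8/17, sin θ = -15/17: (-11, -7/2, -4) → (71/34, 193/17, -4)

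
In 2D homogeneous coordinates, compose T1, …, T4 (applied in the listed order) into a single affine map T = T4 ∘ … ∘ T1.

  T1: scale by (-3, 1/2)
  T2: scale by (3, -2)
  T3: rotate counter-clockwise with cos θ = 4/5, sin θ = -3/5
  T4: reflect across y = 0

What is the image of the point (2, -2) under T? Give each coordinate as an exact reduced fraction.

T(p) = (-66/5, -62/5)

T1 scale by (-3, 1/2): (2, -2) → (-6, -1)
T2 scale by (3, -2): (-6, -1) → (-18, 2)
T3 rotate counter-clockwise with cos θ = 4/5, sin θ = -3/5: (-18, 2) → (-66/5, 62/5)
T4 reflect across y = 0: (-66/5, 62/5) → (-66/5, -62/5)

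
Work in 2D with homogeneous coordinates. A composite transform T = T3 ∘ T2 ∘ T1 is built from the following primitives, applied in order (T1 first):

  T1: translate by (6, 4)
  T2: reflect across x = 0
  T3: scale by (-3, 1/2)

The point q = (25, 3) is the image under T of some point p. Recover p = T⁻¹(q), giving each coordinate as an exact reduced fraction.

T1 = [1 0 6; 0 1 4; 0 0 1]
T2·T1 = [-1 0 -6; 0 1 4; 0 0 1]
T3·…·T1 = [3 0 18; 0 1/2 2; 0 0 1]
det M = 3/2; M⁻¹ = [1/3 0 -6; 0 2 -4; 0 0 1]
M⁻¹ · (25, 3)ᵀ = (7/3, 2)ᵀ

p = (7/3, 2)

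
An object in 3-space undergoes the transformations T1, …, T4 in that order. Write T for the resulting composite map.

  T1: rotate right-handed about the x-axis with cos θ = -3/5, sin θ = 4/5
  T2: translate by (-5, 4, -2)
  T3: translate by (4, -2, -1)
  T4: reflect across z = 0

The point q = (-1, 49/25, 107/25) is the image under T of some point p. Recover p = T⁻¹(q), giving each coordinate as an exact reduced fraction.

p = (0, -1, 4/5)

T1 = [1 0 0 0; 0 -3/5 -4/5 0; 0 4/5 -3/5 0; 0 0 0 1]
T2·T1 = [1 0 0 -5; 0 -3/5 -4/5 4; 0 4/5 -3/5 -2; 0 0 0 1]
T3·…·T1 = [1 0 0 -1; 0 -3/5 -4/5 2; 0 4/5 -3/5 -3; 0 0 0 1]
T4·…·T1 = [1 0 0 -1; 0 -3/5 -4/5 2; 0 -4/5 3/5 3; 0 0 0 1]
det M = -1; M⁻¹ = [1 0 0 1; 0 -3/5 -4/5 18/5; 0 -4/5 3/5 -1/5; 0 0 0 1]
M⁻¹ · (-1, 49/25, 107/25)ᵀ = (0, -1, 4/5)ᵀ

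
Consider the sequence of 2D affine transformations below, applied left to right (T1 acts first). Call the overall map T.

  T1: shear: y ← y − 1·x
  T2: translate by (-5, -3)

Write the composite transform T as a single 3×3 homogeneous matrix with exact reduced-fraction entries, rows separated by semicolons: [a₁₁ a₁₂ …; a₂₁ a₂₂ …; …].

T = [1 0 -5; -1 1 -3; 0 0 1]

T1 = [1 0 0; -1 1 0; 0 0 1]
T2·T1 = [1 0 -5; -1 1 -3; 0 0 1]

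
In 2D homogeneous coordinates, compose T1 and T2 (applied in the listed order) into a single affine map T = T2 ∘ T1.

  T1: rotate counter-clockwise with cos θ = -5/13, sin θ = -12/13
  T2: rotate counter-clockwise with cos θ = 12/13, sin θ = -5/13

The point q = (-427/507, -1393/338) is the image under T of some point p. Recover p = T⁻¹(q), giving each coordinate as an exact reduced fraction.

p = (7/2, 7/3)

T1 = [-5/13 12/13 0; -12/13 -5/13 0; 0 0 1]
T2·T1 = [-120/169 119/169 0; -119/169 -120/169 0; 0 0 1]
det M = 1; M⁻¹ = [-120/169 -119/169 0; 119/169 -120/169 0; 0 0 1]
M⁻¹ · (-427/507, -1393/338)ᵀ = (7/2, 7/3)ᵀ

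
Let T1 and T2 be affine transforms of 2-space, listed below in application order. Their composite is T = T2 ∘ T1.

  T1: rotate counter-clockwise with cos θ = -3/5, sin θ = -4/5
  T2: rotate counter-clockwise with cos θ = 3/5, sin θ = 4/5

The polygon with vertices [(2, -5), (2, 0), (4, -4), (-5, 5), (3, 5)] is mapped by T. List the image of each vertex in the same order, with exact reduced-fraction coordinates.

image vertices: (-106/25, -83/25), (14/25, -48/25), (-68/25, -124/25), (17/5, 31/5), (141/25, -37/25)

T1 rotate counter-clockwise with cos θ = -3/5, sin θ = -4/5: (2, -5) → (-26/5, 7/5); (2, 0) → (-6/5, -8/5); (4, -4) → (-28/5, -4/5); (-5, 5) → (7, 1); (3, 5) → (11/5, -27/5)
T2 rotate counter-clockwise with cos θ = 3/5, sin θ = 4/5: (-26/5, 7/5) → (-106/25, -83/25); (-6/5, -8/5) → (14/25, -48/25); (-28/5, -4/5) → (-68/25, -124/25); (7, 1) → (17/5, 31/5); (11/5, -27/5) → (141/25, -37/25)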